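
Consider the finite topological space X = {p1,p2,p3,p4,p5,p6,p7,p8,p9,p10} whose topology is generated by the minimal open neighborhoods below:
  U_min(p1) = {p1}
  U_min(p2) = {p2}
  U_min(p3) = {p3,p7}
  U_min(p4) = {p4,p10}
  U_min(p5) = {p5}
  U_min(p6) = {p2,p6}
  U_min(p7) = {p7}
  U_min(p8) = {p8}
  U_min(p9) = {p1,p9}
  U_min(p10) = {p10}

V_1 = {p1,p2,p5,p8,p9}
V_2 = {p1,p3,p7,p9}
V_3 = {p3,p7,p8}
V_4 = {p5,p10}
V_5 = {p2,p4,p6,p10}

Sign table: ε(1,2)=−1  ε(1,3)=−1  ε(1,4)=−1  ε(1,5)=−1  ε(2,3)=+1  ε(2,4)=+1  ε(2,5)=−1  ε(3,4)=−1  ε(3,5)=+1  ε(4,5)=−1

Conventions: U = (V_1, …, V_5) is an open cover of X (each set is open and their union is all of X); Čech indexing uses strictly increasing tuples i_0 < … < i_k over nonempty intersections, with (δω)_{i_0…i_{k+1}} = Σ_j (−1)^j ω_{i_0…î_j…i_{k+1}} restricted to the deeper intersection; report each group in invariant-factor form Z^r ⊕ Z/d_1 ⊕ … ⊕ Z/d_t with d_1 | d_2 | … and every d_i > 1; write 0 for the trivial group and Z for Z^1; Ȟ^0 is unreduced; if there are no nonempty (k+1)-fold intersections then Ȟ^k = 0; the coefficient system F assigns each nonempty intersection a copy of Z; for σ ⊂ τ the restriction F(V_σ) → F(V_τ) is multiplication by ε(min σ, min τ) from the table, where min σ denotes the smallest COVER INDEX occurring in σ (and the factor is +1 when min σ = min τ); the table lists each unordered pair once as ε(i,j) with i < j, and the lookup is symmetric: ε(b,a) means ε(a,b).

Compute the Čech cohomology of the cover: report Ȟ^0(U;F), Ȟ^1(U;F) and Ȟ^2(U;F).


Ȟ^0 = 0,  Ȟ^1 = Z ⊕ Z/2,  Ȟ^2 = 0

nonempty overlaps:
  V12={p1,p9} V13={p8} V14={p5} V15={p2} V23={p3,p7} V45={p10}
C dims 5,6; δ0: rk 5, SNF 1^4·2
degree 0: 5−5−0 = 0 → Ȟ^0 ≅ 0
degree 1: 6−0−5 = 1 plus torsion [2] → Ȟ^1 ≅ Z ⊕ Z/2
degree 2: 0−0−0 = 0 → Ȟ^2 ≅ 0


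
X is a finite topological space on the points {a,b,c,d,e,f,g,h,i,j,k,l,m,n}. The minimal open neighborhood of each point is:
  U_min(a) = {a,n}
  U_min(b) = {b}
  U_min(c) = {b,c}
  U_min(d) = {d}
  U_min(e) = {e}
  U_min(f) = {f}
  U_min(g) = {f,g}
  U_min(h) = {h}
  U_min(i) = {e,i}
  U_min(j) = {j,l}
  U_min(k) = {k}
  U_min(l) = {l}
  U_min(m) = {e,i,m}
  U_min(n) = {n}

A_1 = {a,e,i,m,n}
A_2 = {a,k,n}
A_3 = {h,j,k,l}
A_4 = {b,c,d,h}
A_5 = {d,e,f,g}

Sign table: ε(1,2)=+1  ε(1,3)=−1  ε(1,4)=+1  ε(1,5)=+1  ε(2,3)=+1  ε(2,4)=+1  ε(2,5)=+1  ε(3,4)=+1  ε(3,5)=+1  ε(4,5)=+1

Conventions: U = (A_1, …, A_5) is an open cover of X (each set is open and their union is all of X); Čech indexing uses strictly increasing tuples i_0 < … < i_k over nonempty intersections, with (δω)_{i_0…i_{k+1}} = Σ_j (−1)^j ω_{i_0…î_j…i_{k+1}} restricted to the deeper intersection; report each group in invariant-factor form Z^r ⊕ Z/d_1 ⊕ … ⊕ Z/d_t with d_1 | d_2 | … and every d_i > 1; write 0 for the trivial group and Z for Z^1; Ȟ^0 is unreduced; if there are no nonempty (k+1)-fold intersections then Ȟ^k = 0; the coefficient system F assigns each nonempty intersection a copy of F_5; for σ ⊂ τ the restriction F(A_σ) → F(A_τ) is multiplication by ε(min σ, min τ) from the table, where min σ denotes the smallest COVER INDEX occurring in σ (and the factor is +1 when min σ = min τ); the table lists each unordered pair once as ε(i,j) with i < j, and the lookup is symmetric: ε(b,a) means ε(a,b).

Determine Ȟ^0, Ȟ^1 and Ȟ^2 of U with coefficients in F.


nerve simplices:
  A12={a,n} A15={e} A23={k} A34={h} A45={d}
C dims 5,5; δ0: rk_F5 4
degree 0: 5−4−0 = 1 → Ȟ^0 ≅ Z/5
degree 1: 5−0−4 = 1 → Ȟ^1 ≅ Z/5
degree 2: 0−0−0 = 0 → Ȟ^2 ≅ 0

Ȟ^0(U;F) ≅ Z/5, Ȟ^1(U;F) ≅ Z/5 and Ȟ^2(U;F) ≅ 0


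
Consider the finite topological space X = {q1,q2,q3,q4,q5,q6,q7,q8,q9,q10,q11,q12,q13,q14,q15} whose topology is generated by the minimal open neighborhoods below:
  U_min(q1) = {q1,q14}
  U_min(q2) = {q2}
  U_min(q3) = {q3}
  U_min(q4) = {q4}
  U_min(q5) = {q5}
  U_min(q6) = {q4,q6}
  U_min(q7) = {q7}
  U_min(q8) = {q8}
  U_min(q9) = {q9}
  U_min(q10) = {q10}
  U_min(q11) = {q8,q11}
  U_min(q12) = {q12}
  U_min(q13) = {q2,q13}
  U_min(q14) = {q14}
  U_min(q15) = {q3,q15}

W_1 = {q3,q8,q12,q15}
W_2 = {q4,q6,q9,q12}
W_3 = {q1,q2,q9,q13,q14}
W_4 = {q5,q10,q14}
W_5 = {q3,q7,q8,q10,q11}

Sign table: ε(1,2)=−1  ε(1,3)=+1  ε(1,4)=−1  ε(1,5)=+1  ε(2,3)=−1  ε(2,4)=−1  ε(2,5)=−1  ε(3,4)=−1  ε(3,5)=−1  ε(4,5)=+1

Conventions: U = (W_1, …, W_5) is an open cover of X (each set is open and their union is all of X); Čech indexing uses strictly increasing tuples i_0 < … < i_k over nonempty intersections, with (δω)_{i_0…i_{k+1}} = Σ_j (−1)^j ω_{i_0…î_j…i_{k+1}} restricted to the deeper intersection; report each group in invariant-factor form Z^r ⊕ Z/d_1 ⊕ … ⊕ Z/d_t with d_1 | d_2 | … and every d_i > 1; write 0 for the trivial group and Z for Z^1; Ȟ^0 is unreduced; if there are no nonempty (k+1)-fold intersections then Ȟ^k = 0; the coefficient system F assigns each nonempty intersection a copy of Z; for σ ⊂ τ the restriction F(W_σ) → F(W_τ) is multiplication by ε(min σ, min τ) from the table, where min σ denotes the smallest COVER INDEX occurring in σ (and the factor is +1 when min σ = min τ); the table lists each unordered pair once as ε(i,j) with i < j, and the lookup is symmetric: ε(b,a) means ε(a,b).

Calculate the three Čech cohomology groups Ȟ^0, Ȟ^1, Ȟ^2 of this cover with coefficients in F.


Ȟ^0 = 0, Ȟ^1 = Z/2, Ȟ^2 = 0

nerve of the cover:
  W12={q12} W15={q3,q8} W23={q9} W34={q14} W45={q10}
C dims 5,5; δ0: rk 5, SNF 1^4·2
Ȟ^0 = (5 − 5) − 0 = 0, so Ȟ^0 ≅ 0
Ȟ^1 = (5 − 0) − 5 = 0 plus torsion [2], so Ȟ^1 ≅ Z/2
Ȟ^2 = (0 − 0) − 0 = 0, so Ȟ^2 ≅ 0


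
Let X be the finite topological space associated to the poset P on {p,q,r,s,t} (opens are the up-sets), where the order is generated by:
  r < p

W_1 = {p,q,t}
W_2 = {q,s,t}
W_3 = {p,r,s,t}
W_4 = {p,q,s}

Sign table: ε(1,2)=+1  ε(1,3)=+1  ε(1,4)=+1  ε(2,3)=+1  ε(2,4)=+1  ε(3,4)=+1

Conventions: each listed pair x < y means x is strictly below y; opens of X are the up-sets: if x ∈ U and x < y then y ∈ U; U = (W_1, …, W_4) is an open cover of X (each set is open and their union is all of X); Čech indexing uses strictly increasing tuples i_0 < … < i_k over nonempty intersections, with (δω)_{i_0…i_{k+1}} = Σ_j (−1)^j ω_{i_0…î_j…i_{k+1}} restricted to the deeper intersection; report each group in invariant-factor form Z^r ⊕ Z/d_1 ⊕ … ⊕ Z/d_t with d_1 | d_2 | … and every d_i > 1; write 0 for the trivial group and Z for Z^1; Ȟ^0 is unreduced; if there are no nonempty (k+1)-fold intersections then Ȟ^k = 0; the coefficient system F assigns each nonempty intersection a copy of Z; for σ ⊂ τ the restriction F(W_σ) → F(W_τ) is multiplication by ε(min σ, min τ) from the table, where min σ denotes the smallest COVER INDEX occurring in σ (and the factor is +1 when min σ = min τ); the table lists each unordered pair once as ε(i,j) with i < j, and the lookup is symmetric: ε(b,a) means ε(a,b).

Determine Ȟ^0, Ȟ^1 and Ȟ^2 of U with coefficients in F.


intersection data:
  W12={q,t} W13={p,t} W14={p,q} W23={s,t} W24={q,s} W34={p,s}
  W123={t} W124={q} W134={p} W234={s}
C dims 4,6,4; δ0: rk 3, SNF 1^3; δ1: rk 3, SNF 1^3
Ȟ^0 = (4 − 3) − 0 = 1, so Ȟ^0 ≅ Z
Ȟ^1 = (6 − 3) − 3 = 0, so Ȟ^1 ≅ 0
Ȟ^2 = (4 − 0) − 3 = 1, so Ȟ^2 ≅ Z

Ȟ^0 ≅ Z; Ȟ^1 ≅ 0; Ȟ^2 ≅ Z


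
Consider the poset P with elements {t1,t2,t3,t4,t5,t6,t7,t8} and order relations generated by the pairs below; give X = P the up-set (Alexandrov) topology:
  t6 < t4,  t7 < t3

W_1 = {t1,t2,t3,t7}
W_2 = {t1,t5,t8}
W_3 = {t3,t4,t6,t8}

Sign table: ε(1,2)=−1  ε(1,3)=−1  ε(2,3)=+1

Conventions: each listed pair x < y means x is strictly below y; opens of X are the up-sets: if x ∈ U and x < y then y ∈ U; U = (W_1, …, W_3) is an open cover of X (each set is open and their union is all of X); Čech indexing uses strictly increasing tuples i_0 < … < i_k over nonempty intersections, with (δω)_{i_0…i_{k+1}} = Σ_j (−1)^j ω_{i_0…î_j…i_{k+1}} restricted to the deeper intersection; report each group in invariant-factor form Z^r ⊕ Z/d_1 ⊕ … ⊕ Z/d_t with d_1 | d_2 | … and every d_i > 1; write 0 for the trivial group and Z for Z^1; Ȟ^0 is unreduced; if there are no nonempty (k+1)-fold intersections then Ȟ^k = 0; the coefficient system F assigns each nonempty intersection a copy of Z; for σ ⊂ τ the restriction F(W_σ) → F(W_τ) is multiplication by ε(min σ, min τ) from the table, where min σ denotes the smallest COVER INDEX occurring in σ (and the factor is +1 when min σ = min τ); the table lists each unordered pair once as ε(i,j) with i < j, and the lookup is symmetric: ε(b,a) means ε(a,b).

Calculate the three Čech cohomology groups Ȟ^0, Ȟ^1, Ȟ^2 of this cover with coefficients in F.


Ȟ^0(U;F) ≅ Z,  Ȟ^1(U;F) ≅ Z,  Ȟ^2(U;F) ≅ 0

nonempty intersections:
  W12={t1} W13={t3} W23={t8}
C dims 3,3; δ0: rk 2, SNF 1^2
Ȟ^0: (3−2)−0=1 ⇒ Z
Ȟ^1: (3−0)−2=1 ⇒ Z
Ȟ^2: (0−0)−0=0 ⇒ 0


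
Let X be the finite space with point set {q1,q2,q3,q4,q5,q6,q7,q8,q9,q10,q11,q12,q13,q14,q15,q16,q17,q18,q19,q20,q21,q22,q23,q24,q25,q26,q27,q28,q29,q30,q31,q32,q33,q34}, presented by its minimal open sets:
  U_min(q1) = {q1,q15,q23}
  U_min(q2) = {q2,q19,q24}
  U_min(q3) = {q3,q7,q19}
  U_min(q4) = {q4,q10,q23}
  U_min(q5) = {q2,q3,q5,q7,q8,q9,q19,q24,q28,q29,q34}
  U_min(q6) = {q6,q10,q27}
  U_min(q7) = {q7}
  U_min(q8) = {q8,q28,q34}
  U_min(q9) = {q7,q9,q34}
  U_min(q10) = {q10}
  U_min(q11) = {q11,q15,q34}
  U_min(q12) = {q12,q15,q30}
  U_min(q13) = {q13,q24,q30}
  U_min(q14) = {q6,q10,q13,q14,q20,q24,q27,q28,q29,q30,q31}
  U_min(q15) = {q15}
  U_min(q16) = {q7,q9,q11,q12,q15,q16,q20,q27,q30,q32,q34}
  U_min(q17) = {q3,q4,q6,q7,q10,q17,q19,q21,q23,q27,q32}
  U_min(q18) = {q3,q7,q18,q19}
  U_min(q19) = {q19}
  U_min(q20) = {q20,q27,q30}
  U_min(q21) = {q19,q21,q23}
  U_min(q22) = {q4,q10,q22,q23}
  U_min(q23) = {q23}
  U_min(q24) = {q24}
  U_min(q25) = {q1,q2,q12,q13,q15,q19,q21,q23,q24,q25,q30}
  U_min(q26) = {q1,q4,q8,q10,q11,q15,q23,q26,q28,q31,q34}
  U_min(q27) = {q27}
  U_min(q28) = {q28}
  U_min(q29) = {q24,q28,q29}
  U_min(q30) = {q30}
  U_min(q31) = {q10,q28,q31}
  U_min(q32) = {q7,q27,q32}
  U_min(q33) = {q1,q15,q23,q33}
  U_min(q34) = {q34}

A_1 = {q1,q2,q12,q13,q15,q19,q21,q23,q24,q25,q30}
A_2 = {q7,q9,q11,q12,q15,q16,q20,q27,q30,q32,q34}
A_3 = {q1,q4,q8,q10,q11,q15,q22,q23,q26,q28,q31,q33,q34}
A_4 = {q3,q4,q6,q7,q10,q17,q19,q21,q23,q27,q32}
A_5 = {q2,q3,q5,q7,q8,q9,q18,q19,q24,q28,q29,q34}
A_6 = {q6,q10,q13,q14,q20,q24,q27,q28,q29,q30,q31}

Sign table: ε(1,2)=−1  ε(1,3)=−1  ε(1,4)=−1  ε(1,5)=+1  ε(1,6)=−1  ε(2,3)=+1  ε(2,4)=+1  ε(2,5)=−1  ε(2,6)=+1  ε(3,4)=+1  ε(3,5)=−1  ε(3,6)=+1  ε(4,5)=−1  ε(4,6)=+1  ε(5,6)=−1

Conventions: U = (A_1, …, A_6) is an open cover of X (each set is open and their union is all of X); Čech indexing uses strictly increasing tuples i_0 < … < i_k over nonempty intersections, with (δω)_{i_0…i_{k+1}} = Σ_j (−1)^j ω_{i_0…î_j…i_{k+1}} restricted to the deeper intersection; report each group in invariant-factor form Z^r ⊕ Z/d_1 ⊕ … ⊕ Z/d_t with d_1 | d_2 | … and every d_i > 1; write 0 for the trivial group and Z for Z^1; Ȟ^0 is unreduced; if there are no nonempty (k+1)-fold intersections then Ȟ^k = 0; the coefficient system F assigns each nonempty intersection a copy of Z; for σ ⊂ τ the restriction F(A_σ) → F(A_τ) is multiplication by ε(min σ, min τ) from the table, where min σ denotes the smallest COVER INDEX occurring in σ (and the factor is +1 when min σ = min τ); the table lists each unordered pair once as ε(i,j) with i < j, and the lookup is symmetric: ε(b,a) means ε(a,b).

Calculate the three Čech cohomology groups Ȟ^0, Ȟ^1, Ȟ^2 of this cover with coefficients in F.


Ȟ^0 ≅ Z, Ȟ^1 ≅ 0, Ȟ^2 ≅ Z/2

nerve simplices:
  A12={q12,q15,q30} A13={q1,q15,q23} A14={q19,q21,q23} A15={q2,q19,q24} A16={q13,q24,q30} A23={q11,q15,q34} A24={q7,q27,q32} A25={q7,q9,q34} A26={q20,q27,q30} A34={q4,q10,q23} A35={q8,q28,q34} A36={q10,q28,q31} A45={q3,q7,q19} A46={q6,q10,q27} A56={q24,q28,q29}
  A123={q15} A126={q30} A134={q23} A145={q19} A156={q24} A235={q34} A245={q7} A246={q27} A346={q10} A356={q28}
C dims 6,15,10; δ0: rk 5, SNF 1^5; δ1: rk 10, SNF 1^9·2
degree 0: 6−5−0 = 1 → Ȟ^0 ≅ Z
degree 1: 15−10−5 = 0 → Ȟ^1 ≅ 0
degree 2: 10−0−10 = 0 plus torsion [2] → Ȟ^2 ≅ Z/2


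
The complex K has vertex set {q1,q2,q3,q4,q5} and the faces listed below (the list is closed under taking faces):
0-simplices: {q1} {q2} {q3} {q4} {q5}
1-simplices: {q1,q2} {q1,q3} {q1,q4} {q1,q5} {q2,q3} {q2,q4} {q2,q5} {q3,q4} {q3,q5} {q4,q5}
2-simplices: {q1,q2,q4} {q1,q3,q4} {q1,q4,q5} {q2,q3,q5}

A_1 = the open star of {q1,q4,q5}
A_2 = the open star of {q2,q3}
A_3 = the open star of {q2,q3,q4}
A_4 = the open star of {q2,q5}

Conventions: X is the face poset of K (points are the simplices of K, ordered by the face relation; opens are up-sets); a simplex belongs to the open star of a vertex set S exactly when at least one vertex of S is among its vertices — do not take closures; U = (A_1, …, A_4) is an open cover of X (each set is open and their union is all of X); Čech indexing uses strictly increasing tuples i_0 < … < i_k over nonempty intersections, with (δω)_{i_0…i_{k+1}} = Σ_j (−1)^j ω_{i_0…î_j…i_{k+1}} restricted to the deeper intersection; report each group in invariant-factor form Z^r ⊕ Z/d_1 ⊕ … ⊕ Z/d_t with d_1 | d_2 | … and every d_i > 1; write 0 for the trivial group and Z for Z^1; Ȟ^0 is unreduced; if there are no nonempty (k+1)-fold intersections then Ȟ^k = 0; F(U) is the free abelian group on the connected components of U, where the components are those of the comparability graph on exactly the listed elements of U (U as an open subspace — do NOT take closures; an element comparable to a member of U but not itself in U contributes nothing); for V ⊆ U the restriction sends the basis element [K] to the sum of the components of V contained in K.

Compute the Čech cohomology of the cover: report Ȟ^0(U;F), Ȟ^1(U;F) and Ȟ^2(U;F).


Ȟ^0 ≅ Z; Ȟ^1 ≅ Z; Ȟ^2 ≅ 0

nerve simplices:
  A1={{q1},{q4},{q5},{q1,q2},{q1,q3},{q1,q4},{q1,q5},{q2,q4},{q2,q5},{q3,q4},{q3,q5},{q4,q5},{q1,q2,q4},{q1,q3,q4},{q1,q4,q5},{q2,q3,q5}} A2={{q2},{q3},{q1,q2},{q1,q3},{q2,q3},{q2,q4},{q2,q5},{q3,q4},{q3,q5},{q1,q2,q4},{q1,q3,q4},{q2,q3,q5}} A3={{q2},{q3},{q4},{q1,q2},{q1,q3},{q1,q4},{q2,q3},{q2,q4},{q2,q5},{q3,q4},{q3,q5},{q4,q5},{q1,q2,q4},{q1,q3,q4},{q1,q4,q5},{q2,q3,q5}} A4={{q2},{q5},{q1,q2},{q1,q5},{q2,q3},{q2,q4},{q2,q5},{q3,q5},{q4,q5},{q1,q2,q4},{q1,q4,q5},{q2,q3,q5}}
  A12={{q1,q2},{q1,q3},{q2,q4},{q2,q5},{q3,q4},{q3,q5},{q1,q2,q4},{q1,q3,q4},{q2,q3,q5}} A13={{q4},{q1,q2},{q1,q3},{q1,q4},{q2,q4},{q2,q5},{q3,q4},{q3,q5},{q4,q5},{q1,q2,q4},{q1,q3,q4},{q1,q4,q5},{q2,q3,q5}} A14={{q5},{q1,q2},{q1,q5},{q2,q4},{q2,q5},{q3,q5},{q4,q5},{q1,q2,q4},{q1,q4,q5},{q2,q3,q5}} A23={{q2},{q3},{q1,q2},{q1,q3},{q2,q3},{q2,q4},{q2,q5},{q3,q4},{q3,q5},{q1,q2,q4},{q1,q3,q4},{q2,q3,q5}} A24={{q2},{q1,q2},{q2,q3},{q2,q4},{q2,q5},{q3,q5},{q1,q2,q4},{q2,q3,q5}} A34={{q2},{q1,q2},{q2,q3},{q2,q4},{q2,q5},{q3,q5},{q4,q5},{q1,q2,q4},{q1,q4,q5},{q2,q3,q5}}
  A123={{q1,q2},{q1,q3},{q2,q4},{q2,q5},{q3,q4},{q3,q5},{q1,q2,q4},{q1,q3,q4},{q2,q3,q5}} A124={{q1,q2},{q2,q4},{q2,q5},{q3,q5},{q1,q2,q4},{q2,q3,q5}} A134={{q1,q2},{q2,q4},{q2,q5},{q3,q5},{q4,q5},{q1,q2,q4},{q1,q4,q5},{q2,q3,q5}} A234={{q2},{q1,q2},{q2,q3},{q2,q4},{q2,q5},{q3,q5},{q1,q2,q4},{q2,q3,q5}}
  A1234={{q1,q2},{q2,q4},{q2,q5},{q3,q5},{q1,q2,q4},{q2,q3,q5}}
components per intersection:
  A1: {{q1},{q4},{q5},{q1,q2},{q1,q3},{q1,q4},{q1,q5},{q2,q4},{q2,q5},{q3,q4},{q3,q5},{q4,q5},{q1,q2,q4},{q1,q3,q4},{q1,q4,q5},{q2,q3,q5}}
  A2: {{q2},{q3},{q1,q2},{q1,q3},{q2,q3},{q2,q4},{q2,q5},{q3,q4},{q3,q5},{q1,q2,q4},{q1,q3,q4},{q2,q3,q5}}
  A3: {{q2},{q3},{q4},{q1,q2},{q1,q3},{q1,q4},{q2,q3},{q2,q4},{q2,q5},{q3,q4},{q3,q5},{q4,q5},{q1,q2,q4},{q1,q3,q4},{q1,q4,q5},{q2,q3,q5}}
  A4: {{q2},{q5},{q1,q2},{q1,q5},{q2,q3},{q2,q4},{q2,q5},{q3,q5},{q4,q5},{q1,q2,q4},{q1,q4,q5},{q2,q3,q5}}
  A12: {{q1,q2},{q2,q4},{q1,q2,q4}} {{q1,q3},{q3,q4},{q1,q3,q4}} {{q2,q5},{q3,q5},{q2,q3,q5}}
  A13: {{q4},{q1,q2},{q1,q3},{q1,q4},{q2,q4},{q3,q4},{q4,q5},{q1,q2,q4},{q1,q3,q4},{q1,q4,q5}} {{q2,q5},{q3,q5},{q2,q3,q5}}
  A14: {{q5},{q1,q5},{q2,q5},{q3,q5},{q4,q5},{q1,q4,q5},{q2,q3,q5}} {{q1,q2},{q2,q4},{q1,q2,q4}}
  A23: {{q2},{q3},{q1,q2},{q1,q3},{q2,q3},{q2,q4},{q2,q5},{q3,q4},{q3,q5},{q1,q2,q4},{q1,q3,q4},{q2,q3,q5}}
  A24: {{q2},{q1,q2},{q2,q3},{q2,q4},{q2,q5},{q3,q5},{q1,q2,q4},{q2,q3,q5}}
  A34: {{q2},{q1,q2},{q2,q3},{q2,q4},{q2,q5},{q3,q5},{q1,q2,q4},{q2,q3,q5}} {{q4,q5},{q1,q4,q5}}
  A123: {{q1,q2},{q2,q4},{q1,q2,q4}} {{q1,q3},{q3,q4},{q1,q3,q4}} {{q2,q5},{q3,q5},{q2,q3,q5}}
  A124: {{q1,q2},{q2,q4},{q1,q2,q4}} {{q2,q5},{q3,q5},{q2,q3,q5}}
  A134: {{q1,q2},{q2,q4},{q1,q2,q4}} {{q2,q5},{q3,q5},{q2,q3,q5}} {{q4,q5},{q1,q4,q5}}
  A234: {{q2},{q1,q2},{q2,q3},{q2,q4},{q2,q5},{q3,q5},{q1,q2,q4},{q2,q3,q5}}
  A1234: {{q1,q2},{q2,q4},{q1,q2,q4}} {{q2,q5},{q3,q5},{q2,q3,q5}}
C dims 4,11,9,2; δ0: rk 3, SNF 1^3; δ1: rk 7, SNF 1^7; δ2: rk 2, SNF 1^2
degree 0: 4−3−0 = 1 → Ȟ^0 ≅ Z
degree 1: 11−7−3 = 1 → Ȟ^1 ≅ Z
degree 2: 9−2−7 = 0 → Ȟ^2 ≅ 0


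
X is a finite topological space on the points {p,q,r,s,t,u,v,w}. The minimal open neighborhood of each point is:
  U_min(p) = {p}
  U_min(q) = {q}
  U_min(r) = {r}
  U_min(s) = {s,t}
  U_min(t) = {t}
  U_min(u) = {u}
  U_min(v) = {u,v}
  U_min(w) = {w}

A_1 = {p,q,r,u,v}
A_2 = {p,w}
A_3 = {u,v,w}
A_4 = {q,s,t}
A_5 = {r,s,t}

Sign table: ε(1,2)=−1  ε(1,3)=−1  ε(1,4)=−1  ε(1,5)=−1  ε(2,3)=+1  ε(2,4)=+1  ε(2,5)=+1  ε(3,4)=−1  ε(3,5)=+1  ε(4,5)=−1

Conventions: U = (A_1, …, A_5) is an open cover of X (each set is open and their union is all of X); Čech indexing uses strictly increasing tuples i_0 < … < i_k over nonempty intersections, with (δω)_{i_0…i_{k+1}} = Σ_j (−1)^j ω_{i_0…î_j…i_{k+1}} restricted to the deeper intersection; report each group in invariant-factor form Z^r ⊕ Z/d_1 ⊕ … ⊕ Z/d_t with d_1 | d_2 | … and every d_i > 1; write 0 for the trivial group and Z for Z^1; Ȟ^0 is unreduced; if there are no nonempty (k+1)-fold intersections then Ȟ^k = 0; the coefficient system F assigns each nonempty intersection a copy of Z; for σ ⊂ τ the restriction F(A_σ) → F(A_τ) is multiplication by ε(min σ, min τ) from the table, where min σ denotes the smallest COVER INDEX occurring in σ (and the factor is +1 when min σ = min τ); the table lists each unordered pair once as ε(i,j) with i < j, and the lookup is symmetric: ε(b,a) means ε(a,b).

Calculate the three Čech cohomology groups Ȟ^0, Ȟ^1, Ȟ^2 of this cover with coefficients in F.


nerve of the cover:
  A12={p} A13={u,v} A14={q} A15={r} A23={w} A45={s,t}
C dims 5,6; δ0: rk 5, SNF 1^4·2
Ȟ^0 = (5 − 5) − 0 = 0, so Ȟ^0 ≅ 0
Ȟ^1 = (6 − 0) − 5 = 1 plus torsion [2], so Ȟ^1 ≅ Z ⊕ Z/2
Ȟ^2 = (0 − 0) − 0 = 0, so Ȟ^2 ≅ 0

Ȟ^0(U;F) ≅ 0, Ȟ^1(U;F) ≅ Z ⊕ Z/2 and Ȟ^2(U;F) ≅ 0


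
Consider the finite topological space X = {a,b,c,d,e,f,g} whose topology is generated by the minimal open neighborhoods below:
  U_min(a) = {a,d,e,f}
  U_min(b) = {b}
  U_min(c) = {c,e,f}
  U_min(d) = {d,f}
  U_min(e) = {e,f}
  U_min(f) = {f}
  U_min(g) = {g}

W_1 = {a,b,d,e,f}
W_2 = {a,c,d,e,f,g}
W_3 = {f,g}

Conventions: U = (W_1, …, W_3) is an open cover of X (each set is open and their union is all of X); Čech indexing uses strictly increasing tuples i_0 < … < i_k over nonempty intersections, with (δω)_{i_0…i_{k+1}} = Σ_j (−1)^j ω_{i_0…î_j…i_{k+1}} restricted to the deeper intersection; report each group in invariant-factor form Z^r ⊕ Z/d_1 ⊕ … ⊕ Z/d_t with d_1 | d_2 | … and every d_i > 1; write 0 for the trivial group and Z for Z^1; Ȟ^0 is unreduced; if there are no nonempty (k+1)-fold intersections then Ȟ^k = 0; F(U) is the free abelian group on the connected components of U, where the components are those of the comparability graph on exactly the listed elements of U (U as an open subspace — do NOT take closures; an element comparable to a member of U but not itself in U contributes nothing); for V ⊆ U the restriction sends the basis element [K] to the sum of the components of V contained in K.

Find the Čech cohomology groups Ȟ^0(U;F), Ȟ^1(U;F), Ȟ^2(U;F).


intersection data:
  W12={a,d,e,f} W13={f} W23={f,g}
  W123={f}
components per intersection:
  W1: {a,d,e,f} {b}
  W2: {a,c,d,e,f} {g}
  W3: {f} {g}
  W12: {a,d,e,f}
  W13: {f}
  W23: {f} {g}
  W123: {f}
C dims 6,4,1; δ0: rk 3, SNF 1^3; δ1: rk 1, SNF 1^1
Ȟ^0 = (6 − 3) − 0 = 3, so Ȟ^0 ≅ Z^3
Ȟ^1 = (4 − 1) − 3 = 0, so Ȟ^1 ≅ 0
Ȟ^2 = (1 − 0) − 1 = 0, so Ȟ^2 ≅ 0

Ȟ^0 = Z^3; Ȟ^1 = 0; Ȟ^2 = 0


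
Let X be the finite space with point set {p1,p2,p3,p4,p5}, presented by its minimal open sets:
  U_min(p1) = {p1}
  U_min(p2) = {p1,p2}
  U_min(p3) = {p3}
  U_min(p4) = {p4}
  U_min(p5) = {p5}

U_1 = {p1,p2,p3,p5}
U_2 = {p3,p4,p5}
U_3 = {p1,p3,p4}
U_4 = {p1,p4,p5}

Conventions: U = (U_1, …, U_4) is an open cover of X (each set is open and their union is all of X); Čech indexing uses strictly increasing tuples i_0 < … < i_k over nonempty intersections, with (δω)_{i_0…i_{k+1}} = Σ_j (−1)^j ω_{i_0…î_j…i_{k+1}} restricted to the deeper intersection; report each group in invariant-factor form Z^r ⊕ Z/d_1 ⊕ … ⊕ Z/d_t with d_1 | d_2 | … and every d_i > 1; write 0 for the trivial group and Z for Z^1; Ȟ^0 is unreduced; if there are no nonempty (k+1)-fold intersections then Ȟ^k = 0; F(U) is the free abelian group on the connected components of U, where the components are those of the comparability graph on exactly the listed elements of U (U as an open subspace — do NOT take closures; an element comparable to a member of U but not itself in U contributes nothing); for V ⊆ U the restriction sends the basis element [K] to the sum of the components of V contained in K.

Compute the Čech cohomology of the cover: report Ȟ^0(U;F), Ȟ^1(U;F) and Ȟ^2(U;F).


nerve of the cover:
  U12={p3,p5} U13={p1,p3} U14={p1,p5} U23={p3,p4} U24={p4,p5} U34={p1,p4}
  U123={p3} U124={p5} U134={p1} U234={p4}
components per intersection:
  U1: {p1,p2} {p3} {p5}
  U2: {p3} {p4} {p5}
  U3: {p1} {p3} {p4}
  U4: {p1} {p4} {p5}
  U12: {p3} {p5}
  U13: {p1} {p3}
  U14: {p1} {p5}
  U23: {p3} {p4}
  U24: {p4} {p5}
  U34: {p1} {p4}
  U123: {p3}
  U124: {p5}
  U134: {p1}
  U234: {p4}
C dims 12,12,4; δ0: rk 8, SNF 1^8; δ1: rk 4, SNF 1^4
Ȟ^0 = (12 − 8) − 0 = 4, so Ȟ^0 ≅ Z^4
Ȟ^1 = (12 − 4) − 8 = 0, so Ȟ^1 ≅ 0
Ȟ^2 = (4 − 0) − 4 = 0, so Ȟ^2 ≅ 0

Ȟ^0 = Z^4; Ȟ^1 = 0; Ȟ^2 = 0


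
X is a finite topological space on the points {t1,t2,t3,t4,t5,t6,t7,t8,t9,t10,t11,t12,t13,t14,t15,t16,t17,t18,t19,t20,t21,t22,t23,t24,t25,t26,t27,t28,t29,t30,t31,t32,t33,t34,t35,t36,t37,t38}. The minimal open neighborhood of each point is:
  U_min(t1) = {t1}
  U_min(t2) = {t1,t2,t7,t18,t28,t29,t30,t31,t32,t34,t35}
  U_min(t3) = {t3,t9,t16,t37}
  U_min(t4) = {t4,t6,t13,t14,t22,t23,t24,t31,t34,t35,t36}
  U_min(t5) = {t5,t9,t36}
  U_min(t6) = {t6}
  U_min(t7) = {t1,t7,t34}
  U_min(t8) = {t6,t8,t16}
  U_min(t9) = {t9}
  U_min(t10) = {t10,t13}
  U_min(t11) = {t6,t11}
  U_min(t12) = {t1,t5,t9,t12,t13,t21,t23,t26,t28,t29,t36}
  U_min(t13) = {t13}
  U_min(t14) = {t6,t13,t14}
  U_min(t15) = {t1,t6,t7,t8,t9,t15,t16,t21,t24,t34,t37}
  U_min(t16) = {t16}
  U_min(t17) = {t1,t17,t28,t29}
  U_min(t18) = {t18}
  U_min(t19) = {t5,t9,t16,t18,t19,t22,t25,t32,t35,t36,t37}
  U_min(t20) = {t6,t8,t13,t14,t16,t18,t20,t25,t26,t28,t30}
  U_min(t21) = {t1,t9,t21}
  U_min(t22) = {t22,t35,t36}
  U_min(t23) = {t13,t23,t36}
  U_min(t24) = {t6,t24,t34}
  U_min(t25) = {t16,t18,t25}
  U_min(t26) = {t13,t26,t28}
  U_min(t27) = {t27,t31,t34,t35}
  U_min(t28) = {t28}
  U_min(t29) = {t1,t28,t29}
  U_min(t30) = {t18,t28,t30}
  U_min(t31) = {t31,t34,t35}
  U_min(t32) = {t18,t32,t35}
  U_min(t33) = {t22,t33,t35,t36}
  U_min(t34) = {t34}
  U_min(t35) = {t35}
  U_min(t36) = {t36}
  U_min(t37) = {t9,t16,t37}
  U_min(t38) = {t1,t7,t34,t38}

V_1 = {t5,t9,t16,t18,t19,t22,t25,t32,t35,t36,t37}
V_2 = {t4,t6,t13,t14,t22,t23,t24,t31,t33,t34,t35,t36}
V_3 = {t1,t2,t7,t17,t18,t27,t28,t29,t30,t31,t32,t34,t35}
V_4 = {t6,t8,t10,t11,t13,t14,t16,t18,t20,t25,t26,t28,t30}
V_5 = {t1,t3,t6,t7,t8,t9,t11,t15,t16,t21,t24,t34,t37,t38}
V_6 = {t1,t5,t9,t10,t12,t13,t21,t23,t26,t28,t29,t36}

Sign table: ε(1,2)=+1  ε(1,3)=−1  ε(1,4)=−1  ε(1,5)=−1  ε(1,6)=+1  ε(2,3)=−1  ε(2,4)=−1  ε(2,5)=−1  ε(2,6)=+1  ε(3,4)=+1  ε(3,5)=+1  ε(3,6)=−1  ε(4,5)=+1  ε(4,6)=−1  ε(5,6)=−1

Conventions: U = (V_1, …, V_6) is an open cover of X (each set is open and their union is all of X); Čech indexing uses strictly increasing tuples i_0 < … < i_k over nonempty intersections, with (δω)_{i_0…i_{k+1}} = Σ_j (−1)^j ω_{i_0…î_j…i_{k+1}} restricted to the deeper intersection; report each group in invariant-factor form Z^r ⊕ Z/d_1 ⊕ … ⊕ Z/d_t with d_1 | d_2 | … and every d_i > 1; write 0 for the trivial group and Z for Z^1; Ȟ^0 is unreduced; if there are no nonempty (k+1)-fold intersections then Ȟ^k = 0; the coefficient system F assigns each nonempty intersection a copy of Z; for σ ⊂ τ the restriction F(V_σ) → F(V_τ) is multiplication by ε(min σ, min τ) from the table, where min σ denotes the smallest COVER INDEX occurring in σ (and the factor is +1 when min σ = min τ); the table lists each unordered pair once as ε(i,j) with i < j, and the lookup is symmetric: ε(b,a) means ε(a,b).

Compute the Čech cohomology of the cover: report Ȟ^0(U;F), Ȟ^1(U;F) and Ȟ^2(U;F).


Ȟ^0 ≅ Z, Ȟ^1 ≅ 0 and Ȟ^2 ≅ Z/2

cover nerve:
  V12={t22,t35,t36} V13={t18,t32,t35} V14={t16,t18,t25} V15={t9,t16,t37} V16={t5,t9,t36} V23={t31,t34,t35} V24={t6,t13,t14} V25={t6,t24,t34} V26={t13,t23,t36} V34={t18,t28,t30} V35={t1,t7,t34} V36={t1,t28,t29} V45={t6,t8,t11,t16} V46={t10,t13,t26,t28} V56={t1,t9,t21}
  V123={t35} V126={t36} V134={t18} V145={t16} V156={t9} V235={t34} V245={t6} V246={t13} V346={t28} V356={t1}
C dims 6,15,10; δ0: rk 5, SNF 1^5; δ1: rk 10, SNF 1^9·2
Ȟ^0: (6−5)−0=1 ⇒ Z
Ȟ^1: (15−10)−5=0 ⇒ 0
Ȟ^2: (10−0)−10=0 plus torsion [2] ⇒ Z/2


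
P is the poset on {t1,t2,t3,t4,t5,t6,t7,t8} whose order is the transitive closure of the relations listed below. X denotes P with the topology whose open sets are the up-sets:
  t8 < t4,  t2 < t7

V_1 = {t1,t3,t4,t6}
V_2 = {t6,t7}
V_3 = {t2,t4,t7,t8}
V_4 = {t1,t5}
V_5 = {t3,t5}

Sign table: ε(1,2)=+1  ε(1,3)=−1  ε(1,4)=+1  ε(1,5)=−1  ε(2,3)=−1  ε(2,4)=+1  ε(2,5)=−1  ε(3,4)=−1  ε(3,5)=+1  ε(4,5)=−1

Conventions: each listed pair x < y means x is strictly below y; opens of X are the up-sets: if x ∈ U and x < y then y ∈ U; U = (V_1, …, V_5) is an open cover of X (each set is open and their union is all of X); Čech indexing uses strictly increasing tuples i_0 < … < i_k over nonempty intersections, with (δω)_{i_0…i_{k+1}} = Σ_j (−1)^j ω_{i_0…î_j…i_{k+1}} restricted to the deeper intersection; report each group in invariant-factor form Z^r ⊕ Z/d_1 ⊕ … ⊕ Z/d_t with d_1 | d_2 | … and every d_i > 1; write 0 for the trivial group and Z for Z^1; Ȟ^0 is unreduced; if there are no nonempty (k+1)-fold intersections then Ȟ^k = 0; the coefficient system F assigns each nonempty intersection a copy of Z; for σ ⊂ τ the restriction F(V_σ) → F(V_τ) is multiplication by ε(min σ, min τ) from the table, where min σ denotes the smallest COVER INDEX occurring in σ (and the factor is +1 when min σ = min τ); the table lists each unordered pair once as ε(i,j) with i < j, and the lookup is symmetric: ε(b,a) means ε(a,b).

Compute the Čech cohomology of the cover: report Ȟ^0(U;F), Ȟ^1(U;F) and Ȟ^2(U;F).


Ȟ^0 ≅ Z, Ȟ^1 ≅ Z^2, Ȟ^2 ≅ 0

nerve simplices:
  V12={t6} V13={t4} V14={t1} V15={t3} V23={t7} V45={t5}
C dims 5,6; δ0: rk 4, SNF 1^4
degree 0: 5−4−0 = 1 → Ȟ^0 ≅ Z
degree 1: 6−0−4 = 2 → Ȟ^1 ≅ Z^2
degree 2: 0−0−0 = 0 → Ȟ^2 ≅ 0


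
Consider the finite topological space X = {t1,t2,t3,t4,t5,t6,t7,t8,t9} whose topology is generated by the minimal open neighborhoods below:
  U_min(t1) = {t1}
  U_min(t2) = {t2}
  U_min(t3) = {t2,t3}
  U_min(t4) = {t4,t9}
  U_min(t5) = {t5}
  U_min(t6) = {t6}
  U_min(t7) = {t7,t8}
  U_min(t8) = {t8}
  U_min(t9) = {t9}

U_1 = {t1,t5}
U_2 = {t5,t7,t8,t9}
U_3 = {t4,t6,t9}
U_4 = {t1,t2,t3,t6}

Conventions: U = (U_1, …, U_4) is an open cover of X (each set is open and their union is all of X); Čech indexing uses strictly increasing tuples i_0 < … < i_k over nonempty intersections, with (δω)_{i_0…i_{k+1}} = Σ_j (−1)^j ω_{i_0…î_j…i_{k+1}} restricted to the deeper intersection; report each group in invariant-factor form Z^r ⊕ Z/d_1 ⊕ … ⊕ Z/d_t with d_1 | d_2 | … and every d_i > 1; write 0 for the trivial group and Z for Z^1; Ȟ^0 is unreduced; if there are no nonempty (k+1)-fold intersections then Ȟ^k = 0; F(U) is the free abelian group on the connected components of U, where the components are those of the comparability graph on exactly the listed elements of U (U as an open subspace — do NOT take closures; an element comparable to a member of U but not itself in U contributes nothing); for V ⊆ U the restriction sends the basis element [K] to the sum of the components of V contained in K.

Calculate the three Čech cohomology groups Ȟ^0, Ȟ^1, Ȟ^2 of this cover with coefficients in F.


Ȟ^0(U;F) ≅ Z^6, Ȟ^1(U;F) ≅ 0, Ȟ^2(U;F) ≅ 0

nerve of the cover:
  U12={t5} U14={t1} U23={t9} U34={t6}
components per intersection:
  U1: {t1} {t5}
  U2: {t5} {t7,t8} {t9}
  U3: {t4,t9} {t6}
  U4: {t1} {t2,t3} {t6}
  U12: {t5}
  U14: {t1}
  U23: {t9}
  U34: {t6}
C dims 10,4; δ0: rk 4, SNF 1^4
Ȟ^0 = (10 − 4) − 0 = 6, so Ȟ^0 ≅ Z^6
Ȟ^1 = (4 − 0) − 4 = 0, so Ȟ^1 ≅ 0
Ȟ^2 = (0 − 0) − 0 = 0, so Ȟ^2 ≅ 0


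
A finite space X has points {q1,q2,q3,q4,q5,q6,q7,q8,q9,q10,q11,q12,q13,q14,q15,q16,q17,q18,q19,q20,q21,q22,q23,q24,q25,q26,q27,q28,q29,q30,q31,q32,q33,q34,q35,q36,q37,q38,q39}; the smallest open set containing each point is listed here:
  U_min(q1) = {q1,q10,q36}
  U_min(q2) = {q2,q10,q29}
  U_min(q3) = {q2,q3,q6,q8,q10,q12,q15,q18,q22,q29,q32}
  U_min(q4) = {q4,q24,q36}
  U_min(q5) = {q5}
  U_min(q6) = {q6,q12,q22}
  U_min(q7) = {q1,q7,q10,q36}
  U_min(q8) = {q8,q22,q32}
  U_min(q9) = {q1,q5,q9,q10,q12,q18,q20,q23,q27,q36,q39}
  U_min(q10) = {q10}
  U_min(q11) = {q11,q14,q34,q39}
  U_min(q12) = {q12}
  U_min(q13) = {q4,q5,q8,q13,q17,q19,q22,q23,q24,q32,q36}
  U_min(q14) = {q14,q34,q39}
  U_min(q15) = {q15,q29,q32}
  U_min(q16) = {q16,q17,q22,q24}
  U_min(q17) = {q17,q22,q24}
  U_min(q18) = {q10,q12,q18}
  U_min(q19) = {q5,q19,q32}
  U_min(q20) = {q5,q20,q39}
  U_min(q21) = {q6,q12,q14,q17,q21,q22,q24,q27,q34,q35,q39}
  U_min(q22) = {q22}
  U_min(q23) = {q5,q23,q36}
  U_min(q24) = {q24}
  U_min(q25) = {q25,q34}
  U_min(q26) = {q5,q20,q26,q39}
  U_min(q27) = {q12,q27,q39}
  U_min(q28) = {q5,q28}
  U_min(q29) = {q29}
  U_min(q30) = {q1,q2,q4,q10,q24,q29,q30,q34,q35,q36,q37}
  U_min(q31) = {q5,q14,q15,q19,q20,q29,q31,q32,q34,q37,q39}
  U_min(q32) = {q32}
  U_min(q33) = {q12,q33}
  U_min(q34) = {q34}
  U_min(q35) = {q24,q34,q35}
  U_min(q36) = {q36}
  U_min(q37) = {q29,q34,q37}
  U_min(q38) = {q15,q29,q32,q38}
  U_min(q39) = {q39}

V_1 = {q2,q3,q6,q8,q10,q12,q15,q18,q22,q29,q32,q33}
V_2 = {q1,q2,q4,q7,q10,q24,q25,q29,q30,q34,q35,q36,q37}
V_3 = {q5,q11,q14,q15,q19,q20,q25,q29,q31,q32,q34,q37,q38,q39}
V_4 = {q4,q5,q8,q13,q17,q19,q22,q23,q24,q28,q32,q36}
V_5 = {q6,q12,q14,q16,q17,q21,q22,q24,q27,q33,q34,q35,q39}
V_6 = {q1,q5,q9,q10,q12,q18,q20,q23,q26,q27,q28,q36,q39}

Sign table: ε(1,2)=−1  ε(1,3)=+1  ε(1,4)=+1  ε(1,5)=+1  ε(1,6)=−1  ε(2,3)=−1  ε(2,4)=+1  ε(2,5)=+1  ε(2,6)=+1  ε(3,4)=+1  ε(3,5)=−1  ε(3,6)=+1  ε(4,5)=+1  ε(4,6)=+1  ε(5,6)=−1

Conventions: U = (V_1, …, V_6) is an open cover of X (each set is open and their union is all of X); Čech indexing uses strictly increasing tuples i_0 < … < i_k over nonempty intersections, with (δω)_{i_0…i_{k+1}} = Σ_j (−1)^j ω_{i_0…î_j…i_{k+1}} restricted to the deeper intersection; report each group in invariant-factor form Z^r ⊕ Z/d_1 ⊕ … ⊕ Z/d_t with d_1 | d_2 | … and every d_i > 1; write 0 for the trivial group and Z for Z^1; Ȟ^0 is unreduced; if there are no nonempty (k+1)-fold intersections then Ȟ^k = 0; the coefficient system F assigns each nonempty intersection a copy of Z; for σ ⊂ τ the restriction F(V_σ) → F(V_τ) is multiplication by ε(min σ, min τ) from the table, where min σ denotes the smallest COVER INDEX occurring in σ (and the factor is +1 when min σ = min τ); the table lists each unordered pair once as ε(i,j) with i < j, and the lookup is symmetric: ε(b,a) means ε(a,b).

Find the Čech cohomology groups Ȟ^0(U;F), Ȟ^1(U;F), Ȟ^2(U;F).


Ȟ^0 ≅ 0, Ȟ^1 ≅ Z/2 and Ȟ^2 ≅ Z

intersection data:
  V12={q2,q10,q29} V13={q15,q29,q32} V14={q8,q22,q32} V15={q6,q12,q22,q33} V16={q10,q12,q18} V23={q25,q29,q34,q37} V24={q4,q24,q36} V25={q24,q34,q35} V26={q1,q10,q36} V34={q5,q19,q32} V35={q14,q34,q39} V36={q5,q20,q39} V45={q17,q22,q24} V46={q5,q23,q28,q36} V56={q12,q27,q39}
  V123={q29} V126={q10} V134={q32} V145={q22} V156={q12} V235={q34} V245={q24} V246={q36} V346={q5} V356={q39}
C dims 6,15,10; δ0: rk 6, SNF 1^5·2; δ1: rk 9, SNF 1^9
Ȟ^0 = (6 − 6) − 0 = 0, so Ȟ^0 ≅ 0
Ȟ^1 = (15 − 9) − 6 = 0 plus torsion [2], so Ȟ^1 ≅ Z/2
Ȟ^2 = (10 − 0) − 9 = 1, so Ȟ^2 ≅ Z


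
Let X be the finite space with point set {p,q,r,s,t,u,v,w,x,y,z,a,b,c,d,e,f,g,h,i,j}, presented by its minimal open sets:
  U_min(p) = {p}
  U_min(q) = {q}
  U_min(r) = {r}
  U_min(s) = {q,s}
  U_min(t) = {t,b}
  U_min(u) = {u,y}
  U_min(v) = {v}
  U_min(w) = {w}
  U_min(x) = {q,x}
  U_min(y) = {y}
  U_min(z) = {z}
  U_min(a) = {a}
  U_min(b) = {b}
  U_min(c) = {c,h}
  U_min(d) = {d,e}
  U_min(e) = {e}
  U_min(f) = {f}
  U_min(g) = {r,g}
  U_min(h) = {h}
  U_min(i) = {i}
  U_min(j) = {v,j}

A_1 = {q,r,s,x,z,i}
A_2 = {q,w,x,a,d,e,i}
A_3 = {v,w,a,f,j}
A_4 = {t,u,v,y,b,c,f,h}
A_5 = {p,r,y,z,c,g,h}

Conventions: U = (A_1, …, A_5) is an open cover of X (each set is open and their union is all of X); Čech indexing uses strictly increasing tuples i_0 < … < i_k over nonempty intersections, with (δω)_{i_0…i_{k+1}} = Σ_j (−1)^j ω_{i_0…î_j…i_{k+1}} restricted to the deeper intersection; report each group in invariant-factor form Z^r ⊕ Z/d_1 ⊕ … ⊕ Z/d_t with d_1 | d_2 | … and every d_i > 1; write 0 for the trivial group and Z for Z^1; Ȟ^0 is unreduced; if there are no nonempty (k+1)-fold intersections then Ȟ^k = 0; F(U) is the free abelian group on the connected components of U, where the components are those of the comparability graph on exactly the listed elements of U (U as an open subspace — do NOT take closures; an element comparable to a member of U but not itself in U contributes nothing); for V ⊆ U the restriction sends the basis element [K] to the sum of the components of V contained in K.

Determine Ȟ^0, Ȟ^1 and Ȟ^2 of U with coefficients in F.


Ȟ^0(U;F) ≅ Z^13; Ȟ^1(U;F) ≅ 0; Ȟ^2(U;F) ≅ 0

nonempty overlaps:
  A12={q,x,i} A15={r,z} A23={w,a} A34={v,f} A45={y,c,h}
components per intersection:
  A1: {q,s,x} {r} {z} {i}
  A2: {q,x} {w} {a} {d,e} {i}
  A3: {v,j} {w} {a} {f}
  A4: {t,b} {u,y} {v} {c,h} {f}
  A5: {p} {r,g} {y} {z} {c,h}
  A12: {q,x} {i}
  A15: {r} {z}
  A23: {w} {a}
  A34: {v} {f}
  A45: {y} {c,h}
C dims 23,10; δ0: rk 10, SNF 1^10
degree 0: 23−10−0 = 13 → Ȟ^0 ≅ Z^13
degree 1: 10−0−10 = 0 → Ȟ^1 ≅ 0
degree 2: 0−0−0 = 0 → Ȟ^2 ≅ 0


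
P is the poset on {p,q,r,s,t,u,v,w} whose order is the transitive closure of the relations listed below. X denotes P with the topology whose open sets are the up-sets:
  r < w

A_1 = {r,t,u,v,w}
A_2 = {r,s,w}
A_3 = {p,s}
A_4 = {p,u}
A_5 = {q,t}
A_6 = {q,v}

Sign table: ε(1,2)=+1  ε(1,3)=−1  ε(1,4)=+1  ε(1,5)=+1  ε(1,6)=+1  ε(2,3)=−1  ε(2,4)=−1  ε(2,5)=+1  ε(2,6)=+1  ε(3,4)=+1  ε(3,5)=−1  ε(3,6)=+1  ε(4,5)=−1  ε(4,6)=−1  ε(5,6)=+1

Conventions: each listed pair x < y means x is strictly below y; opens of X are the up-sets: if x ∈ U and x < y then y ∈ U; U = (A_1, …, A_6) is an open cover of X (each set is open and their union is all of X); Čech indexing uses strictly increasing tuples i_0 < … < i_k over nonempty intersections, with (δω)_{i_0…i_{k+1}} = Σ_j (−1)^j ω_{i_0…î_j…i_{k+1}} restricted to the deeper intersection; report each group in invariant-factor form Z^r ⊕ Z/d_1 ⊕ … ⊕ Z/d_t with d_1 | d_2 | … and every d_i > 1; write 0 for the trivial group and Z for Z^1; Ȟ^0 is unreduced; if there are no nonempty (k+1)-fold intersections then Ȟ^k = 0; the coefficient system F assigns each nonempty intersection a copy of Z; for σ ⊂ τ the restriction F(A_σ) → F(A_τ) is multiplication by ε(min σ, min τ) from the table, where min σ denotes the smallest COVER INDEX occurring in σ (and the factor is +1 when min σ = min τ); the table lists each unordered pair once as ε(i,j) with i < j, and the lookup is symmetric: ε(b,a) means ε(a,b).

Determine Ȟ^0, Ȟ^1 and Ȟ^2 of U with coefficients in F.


nonempty intersections:
  A12={r,w} A14={u} A15={t} A16={v} A23={s} A34={p} A56={q}
C dims 6,7; δ0: rk 6, SNF 1^5·2
Ȟ^0: (6−6)−0=0 ⇒ 0
Ȟ^1: (7−0)−6=1 plus torsion [2] ⇒ Z ⊕ Z/2
Ȟ^2: (0−0)−0=0 ⇒ 0

Ȟ^0 = 0, Ȟ^1 = Z ⊕ Z/2, Ȟ^2 = 0


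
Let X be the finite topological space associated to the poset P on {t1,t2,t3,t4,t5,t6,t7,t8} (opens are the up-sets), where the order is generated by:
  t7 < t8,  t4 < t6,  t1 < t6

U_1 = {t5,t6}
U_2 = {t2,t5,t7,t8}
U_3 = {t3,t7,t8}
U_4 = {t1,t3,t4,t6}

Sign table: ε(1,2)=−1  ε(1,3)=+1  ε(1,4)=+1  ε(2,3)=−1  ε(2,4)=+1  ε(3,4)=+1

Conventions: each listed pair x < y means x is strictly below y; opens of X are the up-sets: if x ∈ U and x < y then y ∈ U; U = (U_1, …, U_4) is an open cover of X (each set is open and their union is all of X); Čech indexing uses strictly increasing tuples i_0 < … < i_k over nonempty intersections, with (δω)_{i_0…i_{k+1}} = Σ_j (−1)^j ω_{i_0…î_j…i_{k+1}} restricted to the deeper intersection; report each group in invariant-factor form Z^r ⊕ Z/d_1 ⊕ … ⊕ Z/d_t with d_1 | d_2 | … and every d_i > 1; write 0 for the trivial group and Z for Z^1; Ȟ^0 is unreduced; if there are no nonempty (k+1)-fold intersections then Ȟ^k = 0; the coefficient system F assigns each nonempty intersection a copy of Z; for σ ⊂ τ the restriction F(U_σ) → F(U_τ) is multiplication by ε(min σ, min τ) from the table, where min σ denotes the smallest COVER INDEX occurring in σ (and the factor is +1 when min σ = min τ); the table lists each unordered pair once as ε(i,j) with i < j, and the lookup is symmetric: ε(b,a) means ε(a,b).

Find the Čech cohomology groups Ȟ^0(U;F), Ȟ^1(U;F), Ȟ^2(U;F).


Ȟ^0(U;F) ≅ Z; Ȟ^1(U;F) ≅ Z; Ȟ^2(U;F) ≅ 0

nonempty intersections:
  U12={t5} U14={t6} U23={t7,t8} U34={t3}
C dims 4,4; δ0: rk 3, SNF 1^3
Ȟ^0: (4−3)−0=1 ⇒ Z
Ȟ^1: (4−0)−3=1 ⇒ Z
Ȟ^2: (0−0)−0=0 ⇒ 0


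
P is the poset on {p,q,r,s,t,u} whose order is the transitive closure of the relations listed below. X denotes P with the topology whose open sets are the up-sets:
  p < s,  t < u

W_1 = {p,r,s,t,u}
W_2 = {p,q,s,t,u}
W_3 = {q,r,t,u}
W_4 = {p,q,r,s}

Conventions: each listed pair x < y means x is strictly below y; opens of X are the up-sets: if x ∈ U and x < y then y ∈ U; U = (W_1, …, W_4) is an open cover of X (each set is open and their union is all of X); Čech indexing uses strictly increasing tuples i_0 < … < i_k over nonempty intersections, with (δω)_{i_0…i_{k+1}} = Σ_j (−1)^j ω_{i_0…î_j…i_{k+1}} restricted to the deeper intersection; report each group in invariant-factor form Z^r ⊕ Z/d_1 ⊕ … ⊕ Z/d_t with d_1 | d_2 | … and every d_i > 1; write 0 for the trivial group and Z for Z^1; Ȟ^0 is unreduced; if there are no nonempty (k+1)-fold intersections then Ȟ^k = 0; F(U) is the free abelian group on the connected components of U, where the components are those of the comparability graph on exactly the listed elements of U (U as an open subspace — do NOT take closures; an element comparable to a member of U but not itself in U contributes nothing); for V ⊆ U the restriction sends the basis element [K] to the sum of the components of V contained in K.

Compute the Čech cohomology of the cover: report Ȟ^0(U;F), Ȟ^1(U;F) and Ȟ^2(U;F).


Ȟ^0 = Z^4, Ȟ^1 = 0 and Ȟ^2 = 0

cover nerve:
  W12={p,s,t,u} W13={r,t,u} W14={p,r,s} W23={q,t,u} W24={p,q,s} W34={q,r}
  W123={t,u} W124={p,s} W134={r} W234={q}
components per intersection:
  W1: {p,s} {r} {t,u}
  W2: {p,s} {q} {t,u}
  W3: {q} {r} {t,u}
  W4: {p,s} {q} {r}
  W12: {p,s} {t,u}
  W13: {r} {t,u}
  W14: {p,s} {r}
  W23: {q} {t,u}
  W24: {p,s} {q}
  W34: {q} {r}
  W123: {t,u}
  W124: {p,s}
  W134: {r}
  W234: {q}
C dims 12,12,4; δ0: rk 8, SNF 1^8; δ1: rk 4, SNF 1^4
Ȟ^0: (12−8)−0=4 ⇒ Z^4
Ȟ^1: (12−4)−8=0 ⇒ 0
Ȟ^2: (4−0)−4=0 ⇒ 0
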